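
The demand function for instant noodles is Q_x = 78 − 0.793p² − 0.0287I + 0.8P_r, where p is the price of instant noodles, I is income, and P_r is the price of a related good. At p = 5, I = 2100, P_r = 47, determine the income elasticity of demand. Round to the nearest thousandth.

-1.698

Evaluating quantity at (p, I, P_r) gives Q_x = 78 − 0.793(5)² − 0.0287(2100) + 0.8(47) = 78 − 19.825 − 60.27 + 37.6 = 35.505.
∂Q_x/∂I = −0.0287, so E_I = -0.0287·(2100/35.505) ≈ -1.698.
E_I < 0: inferior good.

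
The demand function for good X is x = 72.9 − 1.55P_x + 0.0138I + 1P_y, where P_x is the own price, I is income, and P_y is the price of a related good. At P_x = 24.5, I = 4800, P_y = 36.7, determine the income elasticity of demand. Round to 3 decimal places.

x = 72.9 − 1.55(24.5) + 0.0138(4800) + 1(36.7) = 72.9 − 37.975 + 66.24 + 36.7 = 137.865.
∂x/∂I = +0.0138, so E_I = 0.0138·(4800/137.865) ≈ 0.480.
E_I ∈ (0,1): normal good (necessity).

0.480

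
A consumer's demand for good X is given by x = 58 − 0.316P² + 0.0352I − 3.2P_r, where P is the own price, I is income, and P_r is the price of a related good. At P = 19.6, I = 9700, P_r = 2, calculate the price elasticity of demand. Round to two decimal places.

-0.89

Substituting, x = 58 − 0.316(19.6)² + 0.0352(9700) − 3.2(2) = 58 − 121.3946 + 341.44 − 6.4 = 271.6454.
∂x/∂P = −2·0.316·P = -12.3872, so E_p = -12.3872·(19.6/271.6454) ≈ -0.89.
|E_p| < 1: demand is inelastic.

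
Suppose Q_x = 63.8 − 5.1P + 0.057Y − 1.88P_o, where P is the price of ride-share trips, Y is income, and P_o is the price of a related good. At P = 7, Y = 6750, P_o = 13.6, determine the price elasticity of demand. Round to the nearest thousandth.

First evaluate Q_x: 63.8 − 5.1(7) + 0.057(6750) − 1.88(13.6) = 63.8 − 35.7 + 384.75 − 25.568 = 387.282.
∂Q_x/∂P = −5.1, so E_p = (−5.1)·(7/387.282) ≈ -0.092.
|E_p| < 1: demand is inelastic.

-0.092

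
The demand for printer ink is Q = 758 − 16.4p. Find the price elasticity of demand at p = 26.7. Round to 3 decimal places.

At p = 26.7, Q = 320.12.
dQ/dp = −16.4.
Point elasticity E = (dQ/dp)·(p/Q) = -16.4 × 26.7/320.12 ≈ -1.368.
|E| > 1, so demand is elastic at this price.

-1.368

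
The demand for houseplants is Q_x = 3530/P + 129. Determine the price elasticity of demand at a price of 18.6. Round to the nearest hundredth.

At P = 18.6, Q_x = 318.7849.
dQ_x/dP = −3530/P² = −10.2035.
Point elasticity E = (dQ_x/dP)·(P/Q_x) = -10.2035 × 18.6/318.7849 ≈ -0.60.
|E| < 1, so demand is inelastic at this price.

-0.60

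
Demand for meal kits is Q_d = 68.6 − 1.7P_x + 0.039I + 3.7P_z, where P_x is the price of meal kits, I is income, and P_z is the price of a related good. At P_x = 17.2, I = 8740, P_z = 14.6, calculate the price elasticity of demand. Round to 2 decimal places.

Q_d = 68.6 − 1.7(17.2) + 0.039(8740) + 3.7(14.6) = 68.6 − 29.24 + 340.86 + 54.02 = 434.24.
∂Q_d/∂P_x = −1.7, so E_p = (−1.7)·(17.2/434.24) ≈ -0.07.
|E_p| < 1: demand is inelastic.

-0.07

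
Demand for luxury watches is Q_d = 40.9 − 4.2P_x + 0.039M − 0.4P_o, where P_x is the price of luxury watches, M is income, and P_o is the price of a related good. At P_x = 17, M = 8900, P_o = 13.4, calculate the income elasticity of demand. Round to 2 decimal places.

1.12

First evaluate Q_d: 40.9 − 4.2(17) + 0.039(8900) − 0.4(13.4) = 40.9 − 71.4 + 347.1 − 5.36 = 311.24.
∂Q_d/∂M = +0.039, so E_I = 0.039·(8900/311.24) ≈ 1.12.
E_I > 1: normal good (luxury).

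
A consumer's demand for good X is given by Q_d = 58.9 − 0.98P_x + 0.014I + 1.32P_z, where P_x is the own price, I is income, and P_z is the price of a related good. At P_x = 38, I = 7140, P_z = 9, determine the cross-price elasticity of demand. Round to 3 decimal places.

0.089

Evaluating quantity at (P_x, I, P_z) gives Q_d = 58.9 − 0.98(38) + 0.014(7140) + 1.32(9) = 58.9 − 37.24 + 99.96 + 11.88 = 133.5.
∂Q_d/∂P_z = +1.32, so E_xy = 1.32·(9/133.5) ≈ 0.089.
E_xy > 0: the goods are substitutes.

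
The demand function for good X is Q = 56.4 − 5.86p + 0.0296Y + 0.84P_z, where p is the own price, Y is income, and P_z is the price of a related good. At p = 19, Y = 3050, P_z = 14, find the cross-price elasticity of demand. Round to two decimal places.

0.25

Substituting, Q = 56.4 − 5.86(19) + 0.0296(3050) + 0.84(14) = 56.4 − 111.34 + 90.28 + 11.76 = 47.1.
∂Q/∂P_z = +0.84, so E_xy = 0.84·(14/47.1) ≈ 0.25.
E_xy > 0: the goods are substitutes.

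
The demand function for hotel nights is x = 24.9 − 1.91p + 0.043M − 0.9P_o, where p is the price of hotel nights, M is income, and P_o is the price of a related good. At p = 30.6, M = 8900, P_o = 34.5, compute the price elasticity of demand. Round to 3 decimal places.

-0.184

x = 24.9 − 1.91(30.6) + 0.043(8900) − 0.9(34.5) = 24.9 − 58.446 + 382.7 − 31.05 = 318.104.
∂x/∂p = −1.91, so E_p = (−1.91)·(30.6/318.104) ≈ -0.184.
|E_p| < 1: demand is inelastic.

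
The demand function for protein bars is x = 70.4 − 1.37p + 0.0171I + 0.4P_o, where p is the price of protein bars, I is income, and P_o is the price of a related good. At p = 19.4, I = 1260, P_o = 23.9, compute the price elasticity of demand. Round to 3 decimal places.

First evaluate x: 70.4 − 1.37(19.4) + 0.0171(1260) + 0.4(23.9) = 70.4 − 26.578 + 21.546 + 9.56 = 74.928.
∂x/∂p = −1.37, so E_p = (−1.37)·(19.4/74.928) ≈ -0.355.
|E_p| < 1: demand is inelastic.

-0.355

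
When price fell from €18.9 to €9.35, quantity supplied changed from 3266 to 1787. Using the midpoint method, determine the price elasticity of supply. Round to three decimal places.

%Δq = (1787 − 3266)/[(3266 + 1787)/2] = -1479/2526.5 ≈ -0.5854.
%ΔP = (9.35 − 18.9)/[(18.9 + 9.35)/2] = -9.55/14.125 ≈ -0.6761.
Arc elasticity E = %Δq/%ΔP ≈ -0.5854/-0.6761 ≈ 0.866.
|E| < 1: supply is inelastic over this range.

0.866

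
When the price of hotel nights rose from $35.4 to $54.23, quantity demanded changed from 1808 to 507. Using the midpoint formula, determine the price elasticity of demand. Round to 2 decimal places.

-2.68

%Δq = (507 − 1808)/[(1808 + 507)/2] = -1301/1157.5 ≈ -1.1240.
%Δp = (54.23 − 35.4)/[(35.4 + 54.23)/2] = 18.83/44.815 ≈ 0.4202.
Arc elasticity E = %Δq/%Δp ≈ -1.1240/0.4202 ≈ -2.68.
|E| > 1: demand is elastic over this range.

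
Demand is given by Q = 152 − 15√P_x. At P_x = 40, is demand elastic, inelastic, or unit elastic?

At P_x = 40, Q = 57.1317.
dQ/dP_x = −15/(2√P_x) = −15/(2·6.3246).
Point elasticity E = (dQ/dP_x)·(P_x/Q) = -1.1859 × 40/57.1317 ≈ -0.830.
|E| ≈ 0.830 < 1, so demand is inelastic.

inelastic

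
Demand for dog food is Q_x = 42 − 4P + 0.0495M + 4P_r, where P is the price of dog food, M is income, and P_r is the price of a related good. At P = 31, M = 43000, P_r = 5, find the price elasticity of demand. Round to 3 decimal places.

Q_x = 42 − 4(31) + 0.0495(43000) + 4(5) = 42 − 124 + 2128.5 + 20 = 2066.5.
∂Q_x/∂P = −4, so E_p = (−4)·(31/2066.5) ≈ -0.060.
|E_p| < 1: demand is inelastic.

-0.060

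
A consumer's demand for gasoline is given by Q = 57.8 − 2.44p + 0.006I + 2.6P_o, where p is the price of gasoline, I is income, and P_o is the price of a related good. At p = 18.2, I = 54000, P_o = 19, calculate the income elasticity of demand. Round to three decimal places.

First evaluate Q: 57.8 − 2.44(18.2) + 0.006(54000) + 2.6(19) = 57.8 − 44.408 + 324 + 49.4 = 386.792.
∂Q/∂I = +0.006, so E_I = 0.006·(54000/386.792) ≈ 0.838.
E_I ∈ (0,1): normal good (necessity).

0.838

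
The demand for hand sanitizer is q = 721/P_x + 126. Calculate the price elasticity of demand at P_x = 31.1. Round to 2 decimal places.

-0.16

At P_x = 31.1, q = 149.1833.
dq/dP_x = −721/P_x² = −0.7454.
Point elasticity E = (dq/dP_x)·(P_x/q) = -0.7454 × 31.1/149.1833 ≈ -0.16.
|E| < 1, so demand is inelastic at this price.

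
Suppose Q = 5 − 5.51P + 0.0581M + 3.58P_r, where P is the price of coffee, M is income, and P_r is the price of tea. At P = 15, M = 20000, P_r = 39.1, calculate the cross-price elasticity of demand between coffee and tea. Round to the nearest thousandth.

0.114

Substituting, Q = 5 − 5.51(15) + 0.0581(20000) + 3.58(39.1) = 5 − 82.65 + 1162 + 139.978 = 1224.328.
∂Q/∂P_r = +3.58, so E_xy = 3.58·(39.1/1224.328) ≈ 0.114.
E_xy > 0: the goods are substitutes.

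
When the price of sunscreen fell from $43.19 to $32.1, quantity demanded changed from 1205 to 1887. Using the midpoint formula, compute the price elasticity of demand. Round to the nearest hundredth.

%ΔQ = (1887 − 1205)/[(1205 + 1887)/2] = 682/1546 ≈ 0.4411.
%Δp = (32.1 − 43.19)/[(43.19 + 32.1)/2] = -11.09/37.645 ≈ -0.2946.
Arc elasticity E = %ΔQ/%Δp ≈ 0.4411/-0.2946 ≈ -1.50.
|E| > 1: demand is elastic over this range.

-1.50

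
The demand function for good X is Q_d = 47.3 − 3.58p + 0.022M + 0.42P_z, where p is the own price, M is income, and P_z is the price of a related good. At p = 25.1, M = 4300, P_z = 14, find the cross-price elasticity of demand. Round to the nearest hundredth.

0.10

At the given point, Q_d = 47.3 − 3.58(25.1) + 0.022(4300) + 0.42(14) = 47.3 − 89.858 + 94.6 + 5.88 = 57.922.
∂Q_d/∂P_z = +0.42, so E_xy = 0.42·(14/57.922) ≈ 0.10.
E_xy > 0: the goods are substitutes.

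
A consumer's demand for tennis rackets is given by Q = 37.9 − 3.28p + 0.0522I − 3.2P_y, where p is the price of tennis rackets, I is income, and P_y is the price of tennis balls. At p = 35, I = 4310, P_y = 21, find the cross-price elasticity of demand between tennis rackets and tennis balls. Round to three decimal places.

-0.831

Substituting, Q = 37.9 − 3.28(35) + 0.0522(4310) − 3.2(21) = 37.9 − 114.8 + 224.982 − 67.2 = 80.882.
∂Q/∂P_y = −3.2, so E_xy = -3.2·(21/80.882) ≈ -0.831.
E_xy < 0: the goods are complements.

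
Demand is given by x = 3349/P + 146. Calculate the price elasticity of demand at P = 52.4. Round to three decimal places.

At P = 52.4, x = 209.9122.
dx/dP = −3349/P² = −1.2197.
Point elasticity E = (dx/dP)·(P/x) = -1.2197 × 52.4/209.9122 ≈ -0.304.
|E| < 1, so demand is inelastic at this price.

-0.304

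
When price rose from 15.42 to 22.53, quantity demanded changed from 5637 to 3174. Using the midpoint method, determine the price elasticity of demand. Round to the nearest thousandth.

%Δq = (3174 − 5637)/[(5637 + 3174)/2] = -2463/4405.5 ≈ -0.5591.
%Δp = (22.53 − 15.42)/[(15.42 + 22.53)/2] = 7.11/18.975 ≈ 0.3747.
Arc elasticity E = %Δq/%Δp ≈ -0.5591/0.3747 ≈ -1.492.
|E| > 1: demand is elastic over this range.

-1.492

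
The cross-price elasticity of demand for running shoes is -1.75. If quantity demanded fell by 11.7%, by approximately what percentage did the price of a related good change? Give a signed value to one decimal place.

6.7

%ΔQ ≈ E × %ΔP_y ⇒ %ΔP_y = %ΔQ / E = (-11.7%)/(-1.75) ≈ 6.7%.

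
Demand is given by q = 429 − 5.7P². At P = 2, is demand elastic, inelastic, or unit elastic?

At P = 2, q = 406.2.
dq/dP = −2·5.7·P = −22.8.
Point elasticity E = (dq/dP)·(P/q) = -22.8 × 2/406.2 ≈ -0.112.
|E| ≈ 0.112 < 1, so demand is inelastic.

inelastic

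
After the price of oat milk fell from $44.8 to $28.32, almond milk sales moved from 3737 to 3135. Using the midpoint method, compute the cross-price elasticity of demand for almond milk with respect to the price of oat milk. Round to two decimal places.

0.39

%ΔQ_x = (3135 − 3737)/[(3737+3135)/2] = -602/3436 ≈ -0.1752.
%ΔP_y = (28.32 − 44.8)/[(44.8+28.32)/2] ≈ -0.4508.
E_xy = -0.1752/-0.4508 ≈ 0.39.
E_xy > 0, so almond milk and oat milk are substitutes.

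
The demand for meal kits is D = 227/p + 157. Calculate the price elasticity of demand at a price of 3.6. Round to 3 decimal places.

-0.287

At p = 3.6, D = 220.0556.
dD/dp = −227/p² = −17.5154.
Point elasticity E = (dD/dp)·(p/D) = -17.5154 × 3.6/220.0556 ≈ -0.287.
|E| < 1, so demand is inelastic at this price.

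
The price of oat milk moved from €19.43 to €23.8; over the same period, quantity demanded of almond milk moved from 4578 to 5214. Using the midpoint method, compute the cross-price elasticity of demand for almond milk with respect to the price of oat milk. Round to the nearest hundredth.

0.64

%ΔQ_x = (5214 − 4578)/[(4578+5214)/2] = 636/4896 ≈ 0.1299.
%ΔP_y = (23.8 − 19.43)/[(19.43+23.8)/2] ≈ 0.2022.
E_xy = 0.1299/0.2022 ≈ 0.64.
E_xy > 0, so almond milk and oat milk are substitutes.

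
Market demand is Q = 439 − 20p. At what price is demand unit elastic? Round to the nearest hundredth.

10.98

For linear demand Q = a − bp, E = −bp/(a − bp). |E| = 1 ⇒ bp = a − bp ⇒ p = a/(2b).
p = 439/(2·20) ≈ 10.98.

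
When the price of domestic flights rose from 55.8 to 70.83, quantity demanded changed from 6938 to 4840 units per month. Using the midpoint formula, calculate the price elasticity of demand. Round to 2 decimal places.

%Δq = (4840 − 6938)/[(6938 + 4840)/2] = -2098/5889 ≈ -0.3563.
%ΔP = (70.83 − 55.8)/[(55.8 + 70.83)/2] = 15.03/63.315 ≈ 0.2374.
Arc elasticity E = %Δq/%ΔP ≈ -0.3563/0.2374 ≈ -1.50.
|E| > 1: demand is elastic over this range.

-1.50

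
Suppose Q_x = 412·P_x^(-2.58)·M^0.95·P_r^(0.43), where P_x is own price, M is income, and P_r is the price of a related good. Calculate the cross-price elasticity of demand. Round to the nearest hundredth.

0.43

For a Cobb–Douglas (constant-elasticity) form Q_x = A·P_r^α·…, the elasticity with respect to P_r equals the exponent α at every point.
Here the exponent on P_r is 0.43, so the cross-price elasticity of demand is 0.43.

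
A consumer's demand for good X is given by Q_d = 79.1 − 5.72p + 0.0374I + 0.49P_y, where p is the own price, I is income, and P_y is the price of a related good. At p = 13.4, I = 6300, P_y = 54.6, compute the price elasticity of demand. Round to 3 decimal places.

First evaluate Q_d: 79.1 − 5.72(13.4) + 0.0374(6300) + 0.49(54.6) = 79.1 − 76.648 + 235.62 + 26.754 = 264.826.
∂Q_d/∂p = −5.72, so E_p = (−5.72)·(13.4/264.826) ≈ -0.289.
|E_p| < 1: demand is inelastic.

-0.289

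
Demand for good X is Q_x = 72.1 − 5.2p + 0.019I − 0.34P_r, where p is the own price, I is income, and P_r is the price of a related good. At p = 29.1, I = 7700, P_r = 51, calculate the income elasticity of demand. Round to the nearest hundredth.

2.94

Q_x = 72.1 − 5.2(29.1) + 0.019(7700) − 0.34(51) = 72.1 − 151.32 + 146.3 − 17.34 = 49.74.
∂Q_x/∂I = +0.019, so E_I = 0.019·(7700/49.74) ≈ 2.94.
E_I > 1: normal good (luxury).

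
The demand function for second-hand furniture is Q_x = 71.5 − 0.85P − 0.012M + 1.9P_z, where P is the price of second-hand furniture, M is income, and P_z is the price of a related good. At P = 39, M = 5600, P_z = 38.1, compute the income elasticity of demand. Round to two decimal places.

At the given point, Q_x = 71.5 − 0.85(39) − 0.012(5600) + 1.9(38.1) = 71.5 − 33.15 − 67.2 + 72.39 = 43.54.
∂Q_x/∂M = −0.012, so E_I = -0.012·(5600/43.54) ≈ -1.54.
E_I < 0: inferior good.

-1.54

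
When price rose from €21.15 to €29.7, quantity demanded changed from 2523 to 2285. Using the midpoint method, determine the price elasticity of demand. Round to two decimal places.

%ΔQ = (2285 − 2523)/[(2523 + 2285)/2] = -238/2404 ≈ -0.0990.
%ΔP = (29.7 − 21.15)/[(21.15 + 29.7)/2] = 8.55/25.425 ≈ 0.3363.
Arc elasticity E = %ΔQ/%ΔP ≈ -0.0990/0.3363 ≈ -0.29.
|E| < 1: demand is inelastic over this range.

-0.29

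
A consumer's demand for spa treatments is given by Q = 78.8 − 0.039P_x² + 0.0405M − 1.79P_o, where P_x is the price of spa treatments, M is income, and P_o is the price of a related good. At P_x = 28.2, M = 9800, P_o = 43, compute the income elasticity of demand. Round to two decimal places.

1.08

Substituting, Q = 78.8 − 0.039(28.2)² + 0.0405(9800) − 1.79(43) = 78.8 − 31.0144 + 396.9 − 76.97 = 367.7156.
∂Q/∂M = +0.0405, so E_I = 0.0405·(9800/367.7156) ≈ 1.08.
E_I > 1: normal good (luxury).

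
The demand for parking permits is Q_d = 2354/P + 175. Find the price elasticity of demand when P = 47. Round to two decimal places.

-0.22

At P = 47, Q_d = 225.0851.
dQ_d/dP = −2354/P² = −1.0656.
Point elasticity E = (dQ_d/dP)·(P/Q_d) = -1.0656 × 47/225.0851 ≈ -0.22.
|E| < 1, so demand is inelastic at this price.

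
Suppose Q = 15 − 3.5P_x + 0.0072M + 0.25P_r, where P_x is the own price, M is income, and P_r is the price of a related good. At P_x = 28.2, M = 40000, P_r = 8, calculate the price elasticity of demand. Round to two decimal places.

-0.48

First evaluate Q: 15 − 3.5(28.2) + 0.0072(40000) + 0.25(8) = 15 − 98.7 + 288 + 2 = 206.3.
∂Q/∂P_x = −3.5, so E_p = (−3.5)·(28.2/206.3) ≈ -0.48.
|E_p| < 1: demand is inelastic.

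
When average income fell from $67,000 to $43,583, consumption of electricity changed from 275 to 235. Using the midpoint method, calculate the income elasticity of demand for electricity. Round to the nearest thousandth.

0.370

%ΔQ = (235 − 275)/[(275+235)/2] = -40/255 ≈ -0.1569.
%ΔM = (43,583 − 67,000)/[(67,000+43,583)/2] = -23417/55291.5 ≈ -0.4235.
E_I = %ΔQ/%ΔM ≈ 0.370.
E_I ∈ (0,1): normal good (necessity).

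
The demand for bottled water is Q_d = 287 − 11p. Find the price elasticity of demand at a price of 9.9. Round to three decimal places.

-0.611

At p = 9.9, Q_d = 178.1.
dQ_d/dp = −11.
Point elasticity E = (dQ_d/dp)·(p/Q_d) = -11 × 9.9/178.1 ≈ -0.611.
|E| < 1, so demand is inelastic at this price.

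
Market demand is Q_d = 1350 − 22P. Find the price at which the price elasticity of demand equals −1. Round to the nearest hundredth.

30.68

For linear demand Q_d = a − bP, E = −bP/(a − bP). |E| = 1 ⇒ bP = a − bP ⇒ P = a/(2b).
P = 1350/(2·22) ≈ 30.68.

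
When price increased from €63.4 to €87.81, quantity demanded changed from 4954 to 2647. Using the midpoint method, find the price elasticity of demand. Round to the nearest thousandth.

%Δq = (2647 − 4954)/[(4954 + 2647)/2] = -2307/3800.5 ≈ -0.6070.
%ΔP = (87.81 − 63.4)/[(63.4 + 87.81)/2] = 24.41/75.605 ≈ 0.3229.
Arc elasticity E = %Δq/%ΔP ≈ -0.6070/0.3229 ≈ -1.880.
|E| > 1: demand is elastic over this range.

-1.880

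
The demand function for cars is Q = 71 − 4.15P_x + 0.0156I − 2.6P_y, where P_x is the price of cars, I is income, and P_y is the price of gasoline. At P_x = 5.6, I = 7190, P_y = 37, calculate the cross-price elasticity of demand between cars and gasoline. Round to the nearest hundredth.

-1.51

First evaluate Q: 71 − 4.15(5.6) + 0.0156(7190) − 2.6(37) = 71 − 23.24 + 112.164 − 96.2 = 63.724.
∂Q/∂P_y = −2.6, so E_xy = -2.6·(37/63.724) ≈ -1.51.
E_xy < 0: the goods are complements.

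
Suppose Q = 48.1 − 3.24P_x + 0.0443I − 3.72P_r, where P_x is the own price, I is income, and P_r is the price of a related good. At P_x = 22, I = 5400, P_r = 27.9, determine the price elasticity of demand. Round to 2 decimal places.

-0.63

Evaluating quantity at (P_x, I, P_r) gives Q = 48.1 − 3.24(22) + 0.0443(5400) − 3.72(27.9) = 48.1 − 71.28 + 239.22 − 103.788 = 112.252.
∂Q/∂P_x = −3.24, so E_p = (−3.24)·(22/112.252) ≈ -0.63.
|E_p| < 1: demand is inelastic.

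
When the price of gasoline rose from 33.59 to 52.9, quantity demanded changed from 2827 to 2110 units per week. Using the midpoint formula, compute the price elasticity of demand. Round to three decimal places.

%Δq = (2110 − 2827)/[(2827 + 2110)/2] = -717/2468.5 ≈ -0.2905.
%Δp = (52.9 − 33.59)/[(33.59 + 52.9)/2] = 19.31/43.245 ≈ 0.4465.
Arc elasticity E = %Δq/%Δp ≈ -0.2905/0.4465 ≈ -0.650.
|E| < 1: demand is inelastic over this range.

-0.650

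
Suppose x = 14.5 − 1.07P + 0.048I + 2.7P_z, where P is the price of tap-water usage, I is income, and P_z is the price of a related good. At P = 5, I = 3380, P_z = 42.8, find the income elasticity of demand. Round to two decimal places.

x = 14.5 − 1.07(5) + 0.048(3380) + 2.7(42.8) = 14.5 − 5.35 + 162.24 + 115.56 = 286.95.
∂x/∂I = +0.048, so E_I = 0.048·(3380/286.95) ≈ 0.57.
E_I ∈ (0,1): normal good (necessity).

0.57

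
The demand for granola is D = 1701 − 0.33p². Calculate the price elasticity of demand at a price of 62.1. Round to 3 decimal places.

-5.941

At p = 62.1, D = 428.3847.
dD/dp = −2·0.33·p = −40.986.
Point elasticity E = (dD/dp)·(p/D) = -40.986 × 62.1/428.3847 ≈ -5.941.
|E| > 1, so demand is elastic at this price.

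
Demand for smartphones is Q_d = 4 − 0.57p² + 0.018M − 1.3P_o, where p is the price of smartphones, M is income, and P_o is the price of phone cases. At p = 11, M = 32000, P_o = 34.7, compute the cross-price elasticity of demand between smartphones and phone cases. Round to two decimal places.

-0.10

First evaluate Q_d: 4 − 0.57(11)² + 0.018(32000) − 1.3(34.7) = 4 − 68.97 + 576 − 45.11 = 465.92.
∂Q_d/∂P_o = −1.3, so E_xy = -1.3·(34.7/465.92) ≈ -0.10.
E_xy < 0: the goods are complements.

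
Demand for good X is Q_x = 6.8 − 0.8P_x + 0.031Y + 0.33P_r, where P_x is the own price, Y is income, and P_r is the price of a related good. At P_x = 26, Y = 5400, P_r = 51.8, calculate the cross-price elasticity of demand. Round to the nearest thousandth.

0.100

Q_x = 6.8 − 0.8(26) + 0.031(5400) + 0.33(51.8) = 6.8 − 20.8 + 167.4 + 17.094 = 170.494.
∂Q_x/∂P_r = +0.33, so E_xy = 0.33·(51.8/170.494) ≈ 0.100.
E_xy > 0: the goods are substitutes.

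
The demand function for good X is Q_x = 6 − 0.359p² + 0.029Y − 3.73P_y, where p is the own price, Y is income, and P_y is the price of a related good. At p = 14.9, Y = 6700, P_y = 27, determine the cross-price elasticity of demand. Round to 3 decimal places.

Evaluating quantity at (p, Y, P_y) gives Q_x = 6 − 0.359(14.9)² + 0.029(6700) − 3.73(27) = 6 − 79.7016 + 194.3 − 100.71 = 19.8884.
∂Q_x/∂P_y = −3.73, so E_xy = -3.73·(27/19.8884) ≈ -5.064.
E_xy < 0: the goods are complements.

-5.064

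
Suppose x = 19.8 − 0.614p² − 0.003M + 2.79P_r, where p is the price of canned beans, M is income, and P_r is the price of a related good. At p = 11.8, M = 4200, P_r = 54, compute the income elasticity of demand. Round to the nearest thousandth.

-0.174

Evaluating quantity at (p, M, P_r) gives x = 19.8 − 0.614(11.8)² − 0.003(4200) + 2.79(54) = 19.8 − 85.4934 − 12.6 + 150.66 = 72.3666.
∂x/∂M = −0.003, so E_I = -0.003·(4200/72.3666) ≈ -0.174.
E_I < 0: inferior good.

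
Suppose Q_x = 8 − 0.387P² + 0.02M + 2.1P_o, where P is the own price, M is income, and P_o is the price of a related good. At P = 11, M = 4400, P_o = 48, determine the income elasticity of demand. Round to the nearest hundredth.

0.59

Substituting, Q_x = 8 − 0.387(11)² + 0.02(4400) + 2.1(48) = 8 − 46.827 + 88 + 100.8 = 149.973.
∂Q_x/∂M = +0.02, so E_I = 0.02·(4400/149.973) ≈ 0.59.
E_I ∈ (0,1): normal good (necessity).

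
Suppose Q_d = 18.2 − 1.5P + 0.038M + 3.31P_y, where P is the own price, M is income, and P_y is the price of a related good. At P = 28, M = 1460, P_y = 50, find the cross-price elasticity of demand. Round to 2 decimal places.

First evaluate Q_d: 18.2 − 1.5(28) + 0.038(1460) + 3.31(50) = 18.2 − 42 + 55.48 + 165.5 = 197.18.
∂Q_d/∂P_y = +3.31, so E_xy = 3.31·(50/197.18) ≈ 0.84.
E_xy > 0: the goods are substitutes.

0.84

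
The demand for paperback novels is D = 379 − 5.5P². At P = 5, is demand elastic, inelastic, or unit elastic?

elastic

At P = 5, D = 241.5.
dD/dP = −2·5.5·P = −55.
Point elasticity E = (dD/dP)·(P/D) = -55 × 5/241.5 ≈ -1.139.
|E| ≈ 1.139 > 1, so demand is elastic.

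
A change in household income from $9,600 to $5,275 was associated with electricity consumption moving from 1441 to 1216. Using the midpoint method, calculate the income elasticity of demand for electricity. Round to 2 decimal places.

%ΔQ = (1216 − 1441)/[(1441+1216)/2] = -225/1328.5 ≈ -0.1694.
%ΔY = (5,275 − 9,600)/[(9,600+5,275)/2] = -4325/7437.5 ≈ -0.5815.
E_I = %ΔQ/%ΔY ≈ 0.29.
E_I ∈ (0,1): normal good (necessity).

0.29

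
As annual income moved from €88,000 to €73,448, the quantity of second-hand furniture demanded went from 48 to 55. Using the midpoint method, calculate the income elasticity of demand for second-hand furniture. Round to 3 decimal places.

-0.754

%ΔQ = (55 − 48)/[(48+55)/2] = 7/51.5 ≈ 0.1359.
%ΔY = (73,448 − 88,000)/[(88,000+73,448)/2] = -14552/80724 ≈ -0.1803.
E_I = %ΔQ/%ΔY ≈ -0.754.
E_I < 0: inferior good.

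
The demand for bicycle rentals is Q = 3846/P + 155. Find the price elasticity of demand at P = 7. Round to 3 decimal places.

At P = 7, Q = 704.4286.
dQ/dP = −3846/P² = −78.4898.
Point elasticity E = (dQ/dP)·(P/Q) = -78.4898 × 7/704.4286 ≈ -0.780.
|E| < 1, so demand is inelastic at this price.

-0.780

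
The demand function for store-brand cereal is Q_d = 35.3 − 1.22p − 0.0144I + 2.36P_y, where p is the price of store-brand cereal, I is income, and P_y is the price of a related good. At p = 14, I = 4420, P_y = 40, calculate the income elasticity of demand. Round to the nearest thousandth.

Substituting, Q_d = 35.3 − 1.22(14) − 0.0144(4420) + 2.36(40) = 35.3 − 17.08 − 63.648 + 94.4 = 48.972.
∂Q_d/∂I = −0.0144, so E_I = -0.0144·(4420/48.972) ≈ -1.300.
E_I < 0: inferior good.

-1.300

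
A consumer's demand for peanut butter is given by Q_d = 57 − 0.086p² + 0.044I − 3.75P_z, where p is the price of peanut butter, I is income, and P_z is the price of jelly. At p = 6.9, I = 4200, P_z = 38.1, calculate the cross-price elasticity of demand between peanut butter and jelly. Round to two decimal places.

-1.51

Evaluating quantity at (p, I, P_z) gives Q_d = 57 − 0.086(6.9)² + 0.044(4200) − 3.75(38.1) = 57 − 4.0945 + 184.8 − 142.875 = 94.8305.
∂Q_d/∂P_z = −3.75, so E_xy = -3.75·(38.1/94.8305) ≈ -1.51.
E_xy < 0: the goods are complements.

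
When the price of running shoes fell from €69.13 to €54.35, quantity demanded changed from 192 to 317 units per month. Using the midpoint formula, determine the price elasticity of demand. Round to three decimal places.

-2.052

%Δq = (317 − 192)/[(192 + 317)/2] = 125/254.5 ≈ 0.4912.
%ΔP = (54.35 − 69.13)/[(69.13 + 54.35)/2] = -14.78/61.74 ≈ -0.2394.
Arc elasticity E = %Δq/%ΔP ≈ 0.4912/-0.2394 ≈ -2.052.
|E| > 1: demand is elastic over this range.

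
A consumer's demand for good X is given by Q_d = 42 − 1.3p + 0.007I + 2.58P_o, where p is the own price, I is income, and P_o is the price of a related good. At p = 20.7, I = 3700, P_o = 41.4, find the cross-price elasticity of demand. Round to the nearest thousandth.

0.723

Substituting, Q_d = 42 − 1.3(20.7) + 0.007(3700) + 2.58(41.4) = 42 − 26.91 + 25.9 + 106.812 = 147.802.
∂Q_d/∂P_o = +2.58, so E_xy = 2.58·(41.4/147.802) ≈ 0.723.
E_xy > 0: the goods are substitutes.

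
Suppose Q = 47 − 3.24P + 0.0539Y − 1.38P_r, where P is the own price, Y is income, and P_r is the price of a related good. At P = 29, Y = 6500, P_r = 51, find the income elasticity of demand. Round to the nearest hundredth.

1.50

Q = 47 − 3.24(29) + 0.0539(6500) − 1.38(51) = 47 − 93.96 + 350.35 − 70.38 = 233.01.
∂Q/∂Y = +0.0539, so E_I = 0.0539·(6500/233.01) ≈ 1.50.
E_I > 1: normal good (luxury).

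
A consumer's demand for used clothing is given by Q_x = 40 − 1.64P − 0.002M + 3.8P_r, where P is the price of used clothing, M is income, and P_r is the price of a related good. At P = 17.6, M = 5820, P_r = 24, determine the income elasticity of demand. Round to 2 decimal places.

First evaluate Q_x: 40 − 1.64(17.6) − 0.002(5820) + 3.8(24) = 40 − 28.864 − 11.64 + 91.2 = 90.696.
∂Q_x/∂M = −0.002, so E_I = -0.002·(5820/90.696) ≈ -0.13.
E_I < 0: inferior good.

-0.13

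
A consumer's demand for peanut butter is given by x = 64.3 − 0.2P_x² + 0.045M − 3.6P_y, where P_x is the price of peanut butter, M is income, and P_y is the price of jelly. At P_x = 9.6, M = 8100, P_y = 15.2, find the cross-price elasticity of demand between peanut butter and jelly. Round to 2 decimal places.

-0.15

Evaluating quantity at (P_x, M, P_y) gives x = 64.3 − 0.2(9.6)² + 0.045(8100) − 3.6(15.2) = 64.3 − 18.432 + 364.5 − 54.72 = 355.648.
∂x/∂P_y = −3.6, so E_xy = -3.6·(15.2/355.648) ≈ -0.15.
E_xy < 0: the goods are complements.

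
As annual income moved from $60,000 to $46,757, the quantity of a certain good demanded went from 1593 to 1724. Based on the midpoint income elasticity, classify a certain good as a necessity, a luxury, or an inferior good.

inferior

%ΔQ = (1724 − 1593)/[(1593+1724)/2] = 131/1658.5 ≈ 0.0790.
%ΔI = (46,757 − 60,000)/[(60,000+46,757)/2] = -13243/53378.5 ≈ -0.2481.
E_I = %ΔQ/%ΔI ≈ -0.318.
E_I < 0: inferior good.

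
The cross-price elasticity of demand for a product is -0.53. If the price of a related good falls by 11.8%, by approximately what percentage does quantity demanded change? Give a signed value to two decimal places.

%ΔQ ≈ E × %ΔP_y = (-0.53) × (-11.8%) ≈ 6.25%.

6.25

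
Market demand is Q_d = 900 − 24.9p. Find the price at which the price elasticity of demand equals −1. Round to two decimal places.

18.07

For linear demand Q_d = a − bp, E = −bp/(a − bp). |E| = 1 ⇒ bp = a − bp ⇒ p = a/(2b).
p = 900/(2·24.9) ≈ 18.07.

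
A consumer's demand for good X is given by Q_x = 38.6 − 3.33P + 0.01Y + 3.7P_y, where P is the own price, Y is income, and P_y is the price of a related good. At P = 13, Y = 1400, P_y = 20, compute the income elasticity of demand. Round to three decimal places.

0.168

Evaluating quantity at (P, Y, P_y) gives Q_x = 38.6 − 3.33(13) + 0.01(1400) + 3.7(20) = 38.6 − 43.29 + 14 + 74 = 83.31.
∂Q_x/∂Y = +0.01, so E_I = 0.01·(1400/83.31) ≈ 0.168.
E_I ∈ (0,1): normal good (necessity).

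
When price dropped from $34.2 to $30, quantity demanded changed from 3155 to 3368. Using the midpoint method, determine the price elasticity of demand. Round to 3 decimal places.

-0.499

%Δq = (3368 − 3155)/[(3155 + 3368)/2] = 213/3261.5 ≈ 0.0653.
%Δp = (30 − 34.2)/[(34.2 + 30)/2] = -4.2/32.1 ≈ -0.1308.
Arc elasticity E = %Δq/%Δp ≈ 0.0653/-0.1308 ≈ -0.499.
|E| < 1: demand is inelastic over this range.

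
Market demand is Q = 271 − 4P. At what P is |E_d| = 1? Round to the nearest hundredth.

For linear demand Q = a − bP, E = −bP/(a − bP). |E| = 1 ⇒ bP = a − bP ⇒ P = a/(2b).
P = 271/(2·4) ≈ 33.88.

33.88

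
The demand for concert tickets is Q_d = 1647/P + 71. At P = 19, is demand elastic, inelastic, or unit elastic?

At P = 19, Q_d = 157.6842.
dQ_d/dP = −1647/P² = −4.5623.
Point elasticity E = (dQ_d/dP)·(P/Q_d) = -4.5623 × 19/157.6842 ≈ -0.550.
|E| ≈ 0.550 < 1, so demand is inelastic.

inelastic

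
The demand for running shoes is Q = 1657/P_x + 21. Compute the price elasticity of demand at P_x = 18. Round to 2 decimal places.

-0.81

At P_x = 18, Q = 113.0556.
dQ/dP_x = −1657/P_x² = −5.1142.
Point elasticity E = (dQ/dP_x)·(P_x/Q) = -5.1142 × 18/113.0556 ≈ -0.81.
|E| < 1, so demand is inelastic at this price.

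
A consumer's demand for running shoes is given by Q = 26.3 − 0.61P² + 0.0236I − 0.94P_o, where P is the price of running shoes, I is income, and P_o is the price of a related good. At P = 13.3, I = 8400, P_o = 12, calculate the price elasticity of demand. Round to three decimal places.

Substituting, Q = 26.3 − 0.61(13.3)² + 0.0236(8400) − 0.94(12) = 26.3 − 107.9029 + 198.24 − 11.28 = 105.3571.
∂Q/∂P = −2·0.61·P = -16.226, so E_p = -16.226·(13.3/105.3571) ≈ -2.048.
|E_p| > 1: demand is elastic.

-2.048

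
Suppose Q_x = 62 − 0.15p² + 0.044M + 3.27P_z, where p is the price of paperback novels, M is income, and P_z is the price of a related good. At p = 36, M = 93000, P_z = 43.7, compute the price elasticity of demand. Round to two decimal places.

-0.09

Q_x = 62 − 0.15(36)² + 0.044(93000) + 3.27(43.7) = 62 − 194.4 + 4092 + 142.899 = 4102.499.
∂Q_x/∂p = −2·0.15·p = -10.8, so E_p = -10.8·(36/4102.499) ≈ -0.09.
|E_p| < 1: demand is inelastic.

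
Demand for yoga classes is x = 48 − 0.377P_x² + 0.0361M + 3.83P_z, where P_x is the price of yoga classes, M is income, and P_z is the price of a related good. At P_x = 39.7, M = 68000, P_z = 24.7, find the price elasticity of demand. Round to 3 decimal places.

-0.593

At the given point, x = 48 − 0.377(39.7)² + 0.0361(68000) + 3.83(24.7) = 48 − 594.1859 + 2454.8 + 94.601 = 2003.2151.
∂x/∂P_x = −2·0.377·P_x = -29.9338, so E_p = -29.9338·(39.7/2003.2151) ≈ -0.593.
|E_p| < 1: demand is inelastic.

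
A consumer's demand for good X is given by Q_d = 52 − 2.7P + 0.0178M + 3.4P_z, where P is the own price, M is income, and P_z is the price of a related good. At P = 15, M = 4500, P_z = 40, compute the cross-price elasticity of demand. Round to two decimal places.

At the given point, Q_d = 52 − 2.7(15) + 0.0178(4500) + 3.4(40) = 52 − 40.5 + 80.1 + 136 = 227.6.
∂Q_d/∂P_z = +3.4, so E_xy = 3.4·(40/227.6) ≈ 0.60.
E_xy > 0: the goods are substitutes.

0.60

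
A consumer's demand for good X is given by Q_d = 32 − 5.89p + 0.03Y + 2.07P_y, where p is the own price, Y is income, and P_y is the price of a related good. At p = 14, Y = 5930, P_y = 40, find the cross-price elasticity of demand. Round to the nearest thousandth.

Substituting, Q_d = 32 − 5.89(14) + 0.03(5930) + 2.07(40) = 32 − 82.46 + 177.9 + 82.8 = 210.24.
∂Q_d/∂P_y = +2.07, so E_xy = 2.07·(40/210.24) ≈ 0.394.
E_xy > 0: the goods are substitutes.

0.394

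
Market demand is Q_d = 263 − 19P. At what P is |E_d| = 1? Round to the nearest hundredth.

For linear demand Q_d = a − bP, E = −bP/(a − bP). |E| = 1 ⇒ bP = a − bP ⇒ P = a/(2b).
P = 263/(2·19) ≈ 6.92.

6.92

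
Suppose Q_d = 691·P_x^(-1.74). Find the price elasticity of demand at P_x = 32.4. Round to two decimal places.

For a Cobb–Douglas (constant-elasticity) form Q_d = A·P_x^α·…, the elasticity with respect to P_x equals the exponent α at every point.
Here the exponent on P_x is -1.74, so the price elasticity of demand is -1.74.

-1.74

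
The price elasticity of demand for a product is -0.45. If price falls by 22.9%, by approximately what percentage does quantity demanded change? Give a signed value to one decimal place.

%ΔQ ≈ E × %ΔP = (-0.45) × (-22.9%) ≈ 10.3%.

10.3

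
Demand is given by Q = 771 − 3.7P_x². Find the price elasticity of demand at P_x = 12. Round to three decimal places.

At P_x = 12, Q = 238.2.
dQ/dP_x = −2·3.7·P_x = −88.8.
Point elasticity E = (dQ/dP_x)·(P_x/Q) = -88.8 × 12/238.2 ≈ -4.474.
|E| > 1, so demand is elastic at this price.

-4.474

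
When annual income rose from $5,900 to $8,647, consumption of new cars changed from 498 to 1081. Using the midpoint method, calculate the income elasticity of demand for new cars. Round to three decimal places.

%ΔQ = (1081 − 498)/[(498+1081)/2] = 583/789.5 ≈ 0.7384.
%ΔI = (8,647 − 5,900)/[(5,900+8,647)/2] = 2747/7273.5 ≈ 0.3777.
E_I = %ΔQ/%ΔI ≈ 1.955.
E_I > 1: normal good (luxury).

1.955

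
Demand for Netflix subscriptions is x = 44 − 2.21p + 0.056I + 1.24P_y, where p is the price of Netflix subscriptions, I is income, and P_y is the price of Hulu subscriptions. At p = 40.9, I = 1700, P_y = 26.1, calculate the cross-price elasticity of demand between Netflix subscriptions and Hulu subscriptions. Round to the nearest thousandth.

x = 44 − 2.21(40.9) + 0.056(1700) + 1.24(26.1) = 44 − 90.389 + 95.2 + 32.364 = 81.175.
∂x/∂P_y = +1.24, so E_xy = 1.24·(26.1/81.175) ≈ 0.399.
E_xy > 0: the goods are substitutes.

0.399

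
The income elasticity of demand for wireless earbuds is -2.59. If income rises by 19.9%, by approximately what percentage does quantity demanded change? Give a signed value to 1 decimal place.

%ΔQ ≈ E × %ΔI = (-2.59) × (19.9%) ≈ -51.5%.

-51.5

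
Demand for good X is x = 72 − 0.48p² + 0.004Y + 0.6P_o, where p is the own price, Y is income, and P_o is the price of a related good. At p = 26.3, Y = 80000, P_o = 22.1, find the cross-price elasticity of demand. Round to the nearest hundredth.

0.18

First evaluate x: 72 − 0.48(26.3)² + 0.004(80000) + 0.6(22.1) = 72 − 332.0112 + 320 + 13.26 = 73.2488.
∂x/∂P_o = +0.6, so E_xy = 0.6·(22.1/73.2488) ≈ 0.18.
E_xy > 0: the goods are substitutes.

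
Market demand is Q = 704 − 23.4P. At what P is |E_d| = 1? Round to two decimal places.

15.04

For linear demand Q = a − bP, E = −bP/(a − bP). |E| = 1 ⇒ bP = a − bP ⇒ P = a/(2b).
P = 704/(2·23.4) ≈ 15.04.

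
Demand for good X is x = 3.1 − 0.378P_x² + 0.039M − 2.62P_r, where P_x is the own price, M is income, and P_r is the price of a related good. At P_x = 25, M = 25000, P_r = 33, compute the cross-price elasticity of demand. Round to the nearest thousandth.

-0.132

Substituting, x = 3.1 − 0.378(25)² + 0.039(25000) − 2.62(33) = 3.1 − 236.25 + 975 − 86.46 = 655.39.
∂x/∂P_r = −2.62, so E_xy = -2.62·(33/655.39) ≈ -0.132.
E_xy < 0: the goods are complements.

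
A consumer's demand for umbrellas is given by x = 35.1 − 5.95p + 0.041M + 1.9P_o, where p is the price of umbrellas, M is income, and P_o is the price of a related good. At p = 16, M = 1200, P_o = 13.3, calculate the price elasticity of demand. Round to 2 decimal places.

-6.62

At the given point, x = 35.1 − 5.95(16) + 0.041(1200) + 1.9(13.3) = 35.1 − 95.2 + 49.2 + 25.27 = 14.37.
∂x/∂p = −5.95, so E_p = (−5.95)·(16/14.37) ≈ -6.62.
|E_p| > 1: demand is elastic.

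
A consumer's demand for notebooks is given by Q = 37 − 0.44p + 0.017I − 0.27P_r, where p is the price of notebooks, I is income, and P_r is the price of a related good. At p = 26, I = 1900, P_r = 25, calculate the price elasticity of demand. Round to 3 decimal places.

Q = 37 − 0.44(26) + 0.017(1900) − 0.27(25) = 37 − 11.44 + 32.3 − 6.75 = 51.11.
∂Q/∂p = −0.44, so E_p = (−0.44)·(26/51.11) ≈ -0.224.
|E_p| < 1: demand is inelastic.

-0.224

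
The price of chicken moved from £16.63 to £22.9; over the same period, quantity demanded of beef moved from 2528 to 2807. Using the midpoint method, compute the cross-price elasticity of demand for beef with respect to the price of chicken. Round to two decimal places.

0.33

%ΔQ_x = (2807 − 2528)/[(2528+2807)/2] = 279/2667.5 ≈ 0.1046.
%ΔP_y = (22.9 − 16.63)/[(16.63+22.9)/2] ≈ 0.3172.
E_xy = 0.1046/0.3172 ≈ 0.33.
E_xy > 0, so beef and chicken are substitutes.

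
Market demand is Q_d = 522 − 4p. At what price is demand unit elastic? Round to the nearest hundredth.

For linear demand Q_d = a − bp, E = −bp/(a − bp). |E| = 1 ⇒ bp = a − bp ⇒ p = a/(2b).
p = 522/(2·4) = 65.25.

65.25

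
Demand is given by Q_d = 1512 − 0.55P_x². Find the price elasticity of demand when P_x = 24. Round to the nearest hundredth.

At P_x = 24, Q_d = 1195.2.
dQ_d/dP_x = −2·0.55·P_x = −26.4.
Point elasticity E = (dQ_d/dP_x)·(P_x/Q_d) = -26.4 × 24/1195.2 ≈ -0.53.
|E| < 1, so demand is inelastic at this price.

-0.53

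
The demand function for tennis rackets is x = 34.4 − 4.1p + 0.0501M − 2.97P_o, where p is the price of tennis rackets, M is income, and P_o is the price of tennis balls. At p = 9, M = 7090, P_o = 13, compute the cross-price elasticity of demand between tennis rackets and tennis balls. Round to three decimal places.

-0.123

At the given point, x = 34.4 − 4.1(9) + 0.0501(7090) − 2.97(13) = 34.4 − 36.9 + 355.209 − 38.61 = 314.099.
∂x/∂P_o = −2.97, so E_xy = -2.97·(13/314.099) ≈ -0.123.
E_xy < 0: the goods are complements.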